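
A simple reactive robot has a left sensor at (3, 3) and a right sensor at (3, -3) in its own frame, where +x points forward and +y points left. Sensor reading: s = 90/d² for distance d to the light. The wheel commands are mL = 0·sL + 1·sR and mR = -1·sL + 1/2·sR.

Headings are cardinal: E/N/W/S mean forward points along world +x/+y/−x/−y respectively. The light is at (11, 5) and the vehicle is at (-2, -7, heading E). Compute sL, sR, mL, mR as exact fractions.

left sensor world pos  = (1, -4); dL² = 181
right sensor world pos = (1, -10); dR² = 325
sL = 90/181 = 90/181
sR = 90/325 = 18/65
mL = 0·sL + 1·sR = 18/65
mR = -1·sL + 1/2·sR = -4221/11765

90/181 18/65 18/65 -4221/11765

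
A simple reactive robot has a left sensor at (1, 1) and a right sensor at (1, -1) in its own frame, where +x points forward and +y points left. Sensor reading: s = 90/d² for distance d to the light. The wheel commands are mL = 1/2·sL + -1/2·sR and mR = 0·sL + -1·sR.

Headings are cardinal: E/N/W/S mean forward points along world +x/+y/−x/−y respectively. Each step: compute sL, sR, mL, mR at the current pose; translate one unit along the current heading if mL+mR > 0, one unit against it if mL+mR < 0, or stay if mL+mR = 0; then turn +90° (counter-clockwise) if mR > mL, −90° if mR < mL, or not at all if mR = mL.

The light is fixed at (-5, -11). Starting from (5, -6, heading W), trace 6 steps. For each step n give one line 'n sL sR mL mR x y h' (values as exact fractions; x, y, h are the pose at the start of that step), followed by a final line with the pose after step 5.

0 90/97 10/13 100/1261 -10/13 5 -6 W
1 45/68 1/2 11/136 -1/2 6 -6 N
2 90/169 10/17 -80/2873 -10/17 6 -7 E
3 9/13 1 -2/13 -1 5 -7 S
4 90/97 10/13 100/1261 -10/13 5 -6 W
5 45/68 1/2 11/136 -1/2 6 -6 N
final 6 -7 E

n=0: pose=(5,-6,W); sL=90/97, sR=10/13; mL=100/1261, mR=-10/13; mL+mR=-870/1261 → advance -1; mR−mL=-1070/1261 → turn -1·90°
n=1: pose=(6,-6,N); sL=45/68, sR=1/2; mL=11/136, mR=-1/2; mL+mR=-57/136 → advance -1; mR−mL=-79/136 → turn -1·90°
n=2: pose=(6,-7,E); sL=90/169, sR=10/17; mL=-80/2873, mR=-10/17; mL+mR=-1770/2873 → advance -1; mR−mL=-1610/2873 → turn -1·90°
n=3: pose=(5,-7,S); sL=9/13, sR=1; mL=-2/13, mR=-1; mL+mR=-15/13 → advance -1; mR−mL=-11/13 → turn -1·90°
n=4: pose=(5,-6,W); sL=90/97, sR=10/13; mL=100/1261, mR=-10/13; mL+mR=-870/1261 → advance -1; mR−mL=-1070/1261 → turn -1·90°
n=5: pose=(6,-6,N); sL=45/68, sR=1/2; mL=11/136, mR=-1/2; mL+mR=-57/136 → advance -1; mR−mL=-79/136 → turn -1·90°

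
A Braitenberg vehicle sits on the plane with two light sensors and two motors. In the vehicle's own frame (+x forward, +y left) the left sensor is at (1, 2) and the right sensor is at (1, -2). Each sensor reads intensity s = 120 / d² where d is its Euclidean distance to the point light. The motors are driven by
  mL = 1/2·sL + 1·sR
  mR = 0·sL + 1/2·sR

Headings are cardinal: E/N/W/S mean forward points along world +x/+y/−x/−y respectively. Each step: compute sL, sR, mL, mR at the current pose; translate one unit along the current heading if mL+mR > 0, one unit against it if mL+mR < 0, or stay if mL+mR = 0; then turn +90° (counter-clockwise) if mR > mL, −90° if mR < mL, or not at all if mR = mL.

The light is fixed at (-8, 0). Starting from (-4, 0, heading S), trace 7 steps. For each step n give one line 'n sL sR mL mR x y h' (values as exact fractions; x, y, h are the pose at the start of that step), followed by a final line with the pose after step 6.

n=0: pose=(-4,0,S); sL=120/37, sR=24; mL=948/37, mR=12; mL+mR=1392/37 → advance +1; mR−mL=-504/37 → turn -1·90°
n=1: pose=(-4,-1,W); sL=20/3, sR=12; mL=46/3, mR=6; mL+mR=64/3 → advance +1; mR−mL=-28/3 → turn -1·90°
n=2: pose=(-5,-1,N); sL=120, sR=24/5; mL=324/5, mR=12/5; mL+mR=336/5 → advance +1; mR−mL=-312/5 → turn -1·90°
n=3: pose=(-5,0,E); sL=6, sR=6; mL=9, mR=3; mL+mR=12 → advance +1; mR−mL=-6 → turn -1·90°
n=4: pose=(-4,0,S); sL=120/37, sR=24; mL=948/37, mR=12; mL+mR=1392/37 → advance +1; mR−mL=-504/37 → turn -1·90°
n=5: pose=(-4,-1,W); sL=20/3, sR=12; mL=46/3, mR=6; mL+mR=64/3 → advance +1; mR−mL=-28/3 → turn -1·90°
n=6: pose=(-5,-1,N); sL=120, sR=24/5; mL=324/5, mR=12/5; mL+mR=336/5 → advance +1; mR−mL=-312/5 → turn -1·90°

0 120/37 24 948/37 12 -4 0 S
1 20/3 12 46/3 6 -4 -1 W
2 120 24/5 324/5 12/5 -5 -1 N
3 6 6 9 3 -5 0 E
4 120/37 24 948/37 12 -4 0 S
5 20/3 12 46/3 6 -4 -1 W
6 120 24/5 324/5 12/5 -5 -1 N
final -5 0 E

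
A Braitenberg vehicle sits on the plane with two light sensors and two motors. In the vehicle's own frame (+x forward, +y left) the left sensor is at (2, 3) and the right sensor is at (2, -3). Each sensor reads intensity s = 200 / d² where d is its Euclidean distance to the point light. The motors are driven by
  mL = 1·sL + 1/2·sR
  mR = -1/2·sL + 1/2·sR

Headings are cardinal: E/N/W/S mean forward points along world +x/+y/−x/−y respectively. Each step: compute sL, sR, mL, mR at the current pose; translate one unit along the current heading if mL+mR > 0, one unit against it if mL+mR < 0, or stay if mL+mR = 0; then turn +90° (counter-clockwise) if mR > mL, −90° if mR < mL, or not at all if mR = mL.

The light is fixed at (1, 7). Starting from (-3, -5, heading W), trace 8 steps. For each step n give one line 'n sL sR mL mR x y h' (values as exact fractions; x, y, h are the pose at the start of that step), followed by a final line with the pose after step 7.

n=0: pose=(-3,-5,W); sL=200/261, sR=200/117; mL=5500/3393, mR=1600/3393; mL+mR=7100/3393 → advance +1; mR−mL=-100/87 → turn -1·90°
n=1: pose=(-4,-5,N); sL=50/41, sR=25/13; mL=2325/1066, mR=375/1066; mL+mR=1350/533 → advance +1; mR−mL=-75/41 → turn -1·90°
n=2: pose=(-4,-4,E); sL=200/73, sR=40/41; mL=9660/2993, mR=-2640/2993; mL+mR=7020/2993 → advance +1; mR−mL=-300/73 → turn -1·90°
n=3: pose=(-3,-4,S); sL=20/17, sR=100/109; mL=3030/1853, mR=-240/1853; mL+mR=2790/1853 → advance +1; mR−mL=-30/17 → turn -1·90°
n=4: pose=(-3,-5,W); sL=200/261, sR=200/117; mL=5500/3393, mR=1600/3393; mL+mR=7100/3393 → advance +1; mR−mL=-100/87 → turn -1·90°
n=5: pose=(-4,-5,N); sL=50/41, sR=25/13; mL=2325/1066, mR=375/1066; mL+mR=1350/533 → advance +1; mR−mL=-75/41 → turn -1·90°
n=6: pose=(-4,-4,E); sL=200/73, sR=40/41; mL=9660/2993, mR=-2640/2993; mL+mR=7020/2993 → advance +1; mR−mL=-300/73 → turn -1·90°
n=7: pose=(-3,-4,S); sL=20/17, sR=100/109; mL=3030/1853, mR=-240/1853; mL+mR=2790/1853 → advance +1; mR−mL=-30/17 → turn -1·90°

0 200/261 200/117 5500/3393 1600/3393 -3 -5 W
1 50/41 25/13 2325/1066 375/1066 -4 -5 N
2 200/73 40/41 9660/2993 -2640/2993 -4 -4 E
3 20/17 100/109 3030/1853 -240/1853 -3 -4 S
4 200/261 200/117 5500/3393 1600/3393 -3 -5 W
5 50/41 25/13 2325/1066 375/1066 -4 -5 N
6 200/73 40/41 9660/2993 -2640/2993 -4 -4 E
7 20/17 100/109 3030/1853 -240/1853 -3 -4 S
final -3 -5 W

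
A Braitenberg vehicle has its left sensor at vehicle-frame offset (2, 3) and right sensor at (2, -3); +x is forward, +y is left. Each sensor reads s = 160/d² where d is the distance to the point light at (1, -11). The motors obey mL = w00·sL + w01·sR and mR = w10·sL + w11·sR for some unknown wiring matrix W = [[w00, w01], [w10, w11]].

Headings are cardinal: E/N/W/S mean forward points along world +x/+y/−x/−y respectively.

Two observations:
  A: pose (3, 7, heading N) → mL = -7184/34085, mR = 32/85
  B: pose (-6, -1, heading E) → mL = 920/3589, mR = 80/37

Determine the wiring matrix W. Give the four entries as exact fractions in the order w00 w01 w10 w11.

obs A: pose=(3,7,N) → sL=160/401, sR=32/85, mL=-7184/34085, mR=32/85
obs B: pose=(-6,-1,E) → sL=80/97, sR=80/37, mL=920/3589, mR=80/37
sensor matrix S = [[160/401, 32/85], [80/97, 80/37]]; det S = 13510656/24466213
solve [mL_A; mL_B] = S·[w00; w01] and [mR_A; mR_B] = S·[w10; w11]:
  w00 = -1, w01 = 1/2, w10 = 0, w11 = 1

-1 1/2 0 1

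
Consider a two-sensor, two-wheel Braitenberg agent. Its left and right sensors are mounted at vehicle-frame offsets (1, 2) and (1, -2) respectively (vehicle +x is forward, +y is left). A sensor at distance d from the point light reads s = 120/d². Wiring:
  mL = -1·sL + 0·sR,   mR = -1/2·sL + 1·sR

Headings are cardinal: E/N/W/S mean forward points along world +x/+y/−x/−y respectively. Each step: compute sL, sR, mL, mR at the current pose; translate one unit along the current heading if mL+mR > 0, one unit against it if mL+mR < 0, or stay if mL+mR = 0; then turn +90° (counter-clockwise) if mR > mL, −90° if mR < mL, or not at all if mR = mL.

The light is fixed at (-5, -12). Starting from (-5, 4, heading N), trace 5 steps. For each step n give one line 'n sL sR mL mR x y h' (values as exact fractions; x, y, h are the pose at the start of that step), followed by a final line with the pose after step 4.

0 120/293 120/293 -120/293 60/293 -5 4 N
1 12/17 12/29 -12/17 30/493 -5 3 W
2 24/41 120/197 -24/41 2556/8077 -4 3 S
3 15/41 3/5 -15/41 171/410 -4 4 E
4 120/289 24/61 -120/289 3276/17629 -3 4 N
final -3 3 W

n=0: pose=(-5,4,N); sL=120/293, sR=120/293; mL=-120/293, mR=60/293; mL+mR=-60/293 → advance -1; mR−mL=180/293 → turn +1·90°
n=1: pose=(-5,3,W); sL=12/17, sR=12/29; mL=-12/17, mR=30/493; mL+mR=-318/493 → advance -1; mR−mL=378/493 → turn +1·90°
n=2: pose=(-4,3,S); sL=24/41, sR=120/197; mL=-24/41, mR=2556/8077; mL+mR=-2172/8077 → advance -1; mR−mL=7284/8077 → turn +1·90°
n=3: pose=(-4,4,E); sL=15/41, sR=3/5; mL=-15/41, mR=171/410; mL+mR=21/410 → advance +1; mR−mL=321/410 → turn +1·90°
n=4: pose=(-3,4,N); sL=120/289, sR=24/61; mL=-120/289, mR=3276/17629; mL+mR=-4044/17629 → advance -1; mR−mL=10596/17629 → turn +1·90°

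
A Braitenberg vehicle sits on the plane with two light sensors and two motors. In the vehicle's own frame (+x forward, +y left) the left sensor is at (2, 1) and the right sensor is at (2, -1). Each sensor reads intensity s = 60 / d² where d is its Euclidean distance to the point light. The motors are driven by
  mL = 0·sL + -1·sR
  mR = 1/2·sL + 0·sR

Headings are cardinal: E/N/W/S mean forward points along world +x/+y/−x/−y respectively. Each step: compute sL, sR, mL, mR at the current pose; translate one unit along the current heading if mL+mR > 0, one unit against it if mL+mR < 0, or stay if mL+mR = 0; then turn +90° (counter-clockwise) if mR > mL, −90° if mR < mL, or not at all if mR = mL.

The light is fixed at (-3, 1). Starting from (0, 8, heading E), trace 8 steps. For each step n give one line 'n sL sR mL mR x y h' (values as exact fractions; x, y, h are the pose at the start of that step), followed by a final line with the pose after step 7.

0 60/89 60/61 -60/61 30/89 0 8 E
1 30/41 2/3 -2/3 15/41 -1 8 N
2 12/5 60/49 -60/49 6/5 -1 7 W
3 15/8 3 -3 15/16 0 7 S
4 60/89 60/61 -60/61 30/89 0 8 E
5 30/41 2/3 -2/3 15/41 -1 8 N
6 12/5 60/49 -60/49 6/5 -1 7 W
7 15/8 3 -3 15/16 0 7 S
final 0 8 E

n=0: pose=(0,8,E); sL=60/89, sR=60/61; mL=-60/61, mR=30/89; mL+mR=-3510/5429 → advance -1; mR−mL=7170/5429 → turn +1·90°
n=1: pose=(-1,8,N); sL=30/41, sR=2/3; mL=-2/3, mR=15/41; mL+mR=-37/123 → advance -1; mR−mL=127/123 → turn +1·90°
n=2: pose=(-1,7,W); sL=12/5, sR=60/49; mL=-60/49, mR=6/5; mL+mR=-6/245 → advance -1; mR−mL=594/245 → turn +1·90°
n=3: pose=(0,7,S); sL=15/8, sR=3; mL=-3, mR=15/16; mL+mR=-33/16 → advance -1; mR−mL=63/16 → turn +1·90°
n=4: pose=(0,8,E); sL=60/89, sR=60/61; mL=-60/61, mR=30/89; mL+mR=-3510/5429 → advance -1; mR−mL=7170/5429 → turn +1·90°
n=5: pose=(-1,8,N); sL=30/41, sR=2/3; mL=-2/3, mR=15/41; mL+mR=-37/123 → advance -1; mR−mL=127/123 → turn +1·90°
n=6: pose=(-1,7,W); sL=12/5, sR=60/49; mL=-60/49, mR=6/5; mL+mR=-6/245 → advance -1; mR−mL=594/245 → turn +1·90°
n=7: pose=(0,7,S); sL=15/8, sR=3; mL=-3, mR=15/16; mL+mR=-33/16 → advance -1; mR−mL=63/16 → turn +1·90°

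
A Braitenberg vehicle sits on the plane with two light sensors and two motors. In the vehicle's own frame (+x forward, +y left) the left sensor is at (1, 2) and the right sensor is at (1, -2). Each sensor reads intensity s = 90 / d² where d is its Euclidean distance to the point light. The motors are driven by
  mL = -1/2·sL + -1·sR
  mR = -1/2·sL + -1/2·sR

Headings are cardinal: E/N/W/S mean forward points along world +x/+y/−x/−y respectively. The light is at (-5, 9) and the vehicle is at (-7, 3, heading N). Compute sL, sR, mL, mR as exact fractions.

90/41 18/5 -963/205 -594/205

left sensor world pos  = (-9, 4); dL² = 41
right sensor world pos = (-5, 4); dR² = 25
sL = 90/41 = 90/41
sR = 90/25 = 18/5
mL = -1/2·sL + -1·sR = -963/205
mR = -1/2·sL + -1/2·sR = -594/205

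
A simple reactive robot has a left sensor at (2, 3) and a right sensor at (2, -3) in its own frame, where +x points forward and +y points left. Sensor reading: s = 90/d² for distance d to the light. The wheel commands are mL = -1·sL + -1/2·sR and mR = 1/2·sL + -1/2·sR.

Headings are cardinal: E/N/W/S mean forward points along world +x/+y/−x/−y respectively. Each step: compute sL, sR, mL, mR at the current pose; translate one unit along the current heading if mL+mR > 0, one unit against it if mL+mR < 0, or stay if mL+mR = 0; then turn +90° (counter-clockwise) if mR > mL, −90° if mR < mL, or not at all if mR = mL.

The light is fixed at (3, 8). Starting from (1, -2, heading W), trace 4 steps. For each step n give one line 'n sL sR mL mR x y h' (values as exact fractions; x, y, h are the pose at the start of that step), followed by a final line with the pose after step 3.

n=0: pose=(1,-2,W); sL=18/37, sR=18/13; mL=-567/481, mR=-216/481; mL+mR=-783/481 → advance -1; mR−mL=27/37 → turn +1·90°
n=1: pose=(2,-2,S); sL=45/74, sR=9/16; mL=-1053/1184, mR=27/1184; mL+mR=-513/592 → advance -1; mR−mL=135/148 → turn +1·90°
n=2: pose=(2,-1,E); sL=90/37, sR=18/29; mL=-2943/1073, mR=972/1073; mL+mR=-1971/1073 → advance -1; mR−mL=135/37 → turn +1·90°
n=3: pose=(1,-1,N); sL=45/37, sR=9/5; mL=-783/370, mR=-54/185; mL+mR=-891/370 → advance -1; mR−mL=135/74 → turn +1·90°

0 18/37 18/13 -567/481 -216/481 1 -2 W
1 45/74 9/16 -1053/1184 27/1184 2 -2 S
2 90/37 18/29 -2943/1073 972/1073 2 -1 E
3 45/37 9/5 -783/370 -54/185 1 -1 N
final 1 -2 W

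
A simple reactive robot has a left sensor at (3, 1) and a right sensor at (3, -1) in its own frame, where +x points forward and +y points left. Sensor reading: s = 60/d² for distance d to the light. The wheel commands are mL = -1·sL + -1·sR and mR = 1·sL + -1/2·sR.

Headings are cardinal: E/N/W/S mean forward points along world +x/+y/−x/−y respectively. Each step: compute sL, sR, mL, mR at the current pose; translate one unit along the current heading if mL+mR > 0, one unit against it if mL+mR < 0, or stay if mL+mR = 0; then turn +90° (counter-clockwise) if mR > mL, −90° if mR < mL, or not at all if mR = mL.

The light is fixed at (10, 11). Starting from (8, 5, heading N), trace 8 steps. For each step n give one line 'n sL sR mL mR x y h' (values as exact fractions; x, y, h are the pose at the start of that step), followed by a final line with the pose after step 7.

n=0: pose=(8,5,N); sL=10/3, sR=6; mL=-28/3, mR=1/3; mL+mR=-9 → advance -1; mR−mL=29/3 → turn +1·90°
n=1: pose=(8,4,W); sL=60/89, sR=60/61; mL=-9000/5429, mR=990/5429; mL+mR=-90/61 → advance -1; mR−mL=9990/5429 → turn +1·90°
n=2: pose=(9,4,S); sL=3/5, sR=15/26; mL=-153/130, mR=81/260; mL+mR=-45/52 → advance -1; mR−mL=387/260 → turn +1·90°
n=3: pose=(9,5,E); sL=60/29, sR=60/53; mL=-4920/1537, mR=2310/1537; mL+mR=-90/53 → advance -1; mR−mL=7230/1537 → turn +1·90°
n=4: pose=(8,5,N); sL=10/3, sR=6; mL=-28/3, mR=1/3; mL+mR=-9 → advance -1; mR−mL=29/3 → turn +1·90°
n=5: pose=(8,4,W); sL=60/89, sR=60/61; mL=-9000/5429, mR=990/5429; mL+mR=-90/61 → advance -1; mR−mL=9990/5429 → turn +1·90°
n=6: pose=(9,4,S); sL=3/5, sR=15/26; mL=-153/130, mR=81/260; mL+mR=-45/52 → advance -1; mR−mL=387/260 → turn +1·90°
n=7: pose=(9,5,E); sL=60/29, sR=60/53; mL=-4920/1537, mR=2310/1537; mL+mR=-90/53 → advance -1; mR−mL=7230/1537 → turn +1·90°

0 10/3 6 -28/3 1/3 8 5 N
1 60/89 60/61 -9000/5429 990/5429 8 4 W
2 3/5 15/26 -153/130 81/260 9 4 S
3 60/29 60/53 -4920/1537 2310/1537 9 5 E
4 10/3 6 -28/3 1/3 8 5 N
5 60/89 60/61 -9000/5429 990/5429 8 4 W
6 3/5 15/26 -153/130 81/260 9 4 S
7 60/29 60/53 -4920/1537 2310/1537 9 5 E
final 8 5 N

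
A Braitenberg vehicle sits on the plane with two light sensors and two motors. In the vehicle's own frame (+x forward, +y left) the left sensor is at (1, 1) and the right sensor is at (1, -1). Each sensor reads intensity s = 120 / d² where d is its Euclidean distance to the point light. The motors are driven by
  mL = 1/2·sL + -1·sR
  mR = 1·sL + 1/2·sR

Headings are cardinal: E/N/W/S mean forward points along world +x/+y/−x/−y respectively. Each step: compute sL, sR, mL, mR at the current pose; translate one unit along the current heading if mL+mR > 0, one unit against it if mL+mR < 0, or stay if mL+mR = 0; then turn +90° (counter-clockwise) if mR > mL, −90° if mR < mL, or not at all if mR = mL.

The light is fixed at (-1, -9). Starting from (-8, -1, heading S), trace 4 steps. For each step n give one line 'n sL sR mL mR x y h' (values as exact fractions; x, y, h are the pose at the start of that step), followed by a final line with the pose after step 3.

n=0: pose=(-8,-1,S); sL=24/17, sR=120/113; mL=-684/1921, mR=3732/1921; mL+mR=3048/1921 → advance +1; mR−mL=4416/1921 → turn +1·90°
n=1: pose=(-8,-2,E); sL=6/5, sR=5/3; mL=-16/15, mR=61/30; mL+mR=29/30 → advance +1; mR−mL=31/10 → turn +1·90°
n=2: pose=(-7,-2,N); sL=120/113, sR=120/89; mL=-8220/10057, mR=17460/10057; mL+mR=9240/10057 → advance +1; mR−mL=25680/10057 → turn +1·90°
n=3: pose=(-7,-1,W); sL=60/49, sR=12/13; mL=-198/637, mR=1074/637; mL+mR=876/637 → advance +1; mR−mL=1272/637 → turn +1·90°

0 24/17 120/113 -684/1921 3732/1921 -8 -1 S
1 6/5 5/3 -16/15 61/30 -8 -2 E
2 120/113 120/89 -8220/10057 17460/10057 -7 -2 N
3 60/49 12/13 -198/637 1074/637 -7 -1 W
final -8 -1 S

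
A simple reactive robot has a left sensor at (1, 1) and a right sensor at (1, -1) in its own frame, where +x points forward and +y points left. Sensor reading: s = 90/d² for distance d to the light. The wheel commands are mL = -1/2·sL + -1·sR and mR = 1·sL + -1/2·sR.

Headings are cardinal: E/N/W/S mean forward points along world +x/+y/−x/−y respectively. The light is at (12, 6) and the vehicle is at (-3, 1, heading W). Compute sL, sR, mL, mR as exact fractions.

left sensor world pos  = (-4, 0); dL² = 292
right sensor world pos = (-4, 2); dR² = 272
sL = 90/292 = 45/146
sR = 90/272 = 45/136
mL = -1/2·sL + -1·sR = -4815/9928
mR = 1·sL + -1/2·sR = 2835/19856

45/146 45/136 -4815/9928 2835/19856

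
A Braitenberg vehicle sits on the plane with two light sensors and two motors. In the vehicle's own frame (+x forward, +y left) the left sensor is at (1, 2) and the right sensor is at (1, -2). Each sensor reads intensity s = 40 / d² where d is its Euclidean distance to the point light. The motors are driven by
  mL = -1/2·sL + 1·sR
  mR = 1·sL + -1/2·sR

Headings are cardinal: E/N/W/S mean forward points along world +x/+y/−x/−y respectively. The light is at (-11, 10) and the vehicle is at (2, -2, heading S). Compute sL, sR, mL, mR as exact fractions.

left sensor world pos  = (4, -3); dL² = 394
right sensor world pos = (0, -3); dR² = 290
sL = 40/394 = 20/197
sR = 40/290 = 4/29
mL = -1/2·sL + 1·sR = 498/5713
mR = 1·sL + -1/2·sR = 186/5713

20/197 4/29 498/5713 186/5713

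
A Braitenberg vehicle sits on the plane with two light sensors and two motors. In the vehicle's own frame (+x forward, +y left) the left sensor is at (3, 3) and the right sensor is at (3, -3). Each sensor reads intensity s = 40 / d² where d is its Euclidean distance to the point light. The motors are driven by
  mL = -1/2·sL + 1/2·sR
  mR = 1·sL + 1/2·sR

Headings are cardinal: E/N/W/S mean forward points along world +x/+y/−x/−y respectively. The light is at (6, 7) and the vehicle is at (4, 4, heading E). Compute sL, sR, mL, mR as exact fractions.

left sensor world pos  = (7, 7); dL² = 1
right sensor world pos = (7, 1); dR² = 37
sL = 40/1 = 40
sR = 40/37 = 40/37
mL = -1/2·sL + 1/2·sR = -720/37
mR = 1·sL + 1/2·sR = 1500/37

40 40/37 -720/37 1500/37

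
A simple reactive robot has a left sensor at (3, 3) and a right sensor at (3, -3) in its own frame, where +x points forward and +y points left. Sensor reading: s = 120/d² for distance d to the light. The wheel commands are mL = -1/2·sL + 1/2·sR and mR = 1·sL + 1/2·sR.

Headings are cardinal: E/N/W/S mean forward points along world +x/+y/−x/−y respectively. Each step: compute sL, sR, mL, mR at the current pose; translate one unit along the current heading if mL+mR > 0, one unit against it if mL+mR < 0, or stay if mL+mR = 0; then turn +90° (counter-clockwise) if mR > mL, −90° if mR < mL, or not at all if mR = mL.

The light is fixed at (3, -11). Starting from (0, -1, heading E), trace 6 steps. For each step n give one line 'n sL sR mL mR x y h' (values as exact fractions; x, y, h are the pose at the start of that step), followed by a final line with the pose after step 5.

n=0: pose=(0,-1,E); sL=120/169, sR=120/49; mL=7200/8281, mR=16020/8281; mL+mR=23220/8281 → advance +1; mR−mL=180/169 → turn +1·90°
n=1: pose=(1,-1,N); sL=60/97, sR=12/17; mL=72/1649, mR=1602/1649; mL+mR=1674/1649 → advance +1; mR−mL=90/97 → turn +1·90°
n=2: pose=(1,0,W); sL=120/89, sR=120/221; mL=-7920/19669, mR=31860/19669; mL+mR=23940/19669 → advance +1; mR−mL=180/89 → turn +1·90°
n=3: pose=(0,0,S); sL=15/8, sR=6/5; mL=-27/80, mR=99/40; mL+mR=171/80 → advance +1; mR−mL=45/16 → turn +1·90°
n=4: pose=(0,-1,E); sL=120/169, sR=120/49; mL=7200/8281, mR=16020/8281; mL+mR=23220/8281 → advance +1; mR−mL=180/169 → turn +1·90°
n=5: pose=(1,-1,N); sL=60/97, sR=12/17; mL=72/1649, mR=1602/1649; mL+mR=1674/1649 → advance +1; mR−mL=90/97 → turn +1·90°

0 120/169 120/49 7200/8281 16020/8281 0 -1 E
1 60/97 12/17 72/1649 1602/1649 1 -1 N
2 120/89 120/221 -7920/19669 31860/19669 1 0 W
3 15/8 6/5 -27/80 99/40 0 0 S
4 120/169 120/49 7200/8281 16020/8281 0 -1 E
5 60/97 12/17 72/1649 1602/1649 1 -1 N
final 1 0 W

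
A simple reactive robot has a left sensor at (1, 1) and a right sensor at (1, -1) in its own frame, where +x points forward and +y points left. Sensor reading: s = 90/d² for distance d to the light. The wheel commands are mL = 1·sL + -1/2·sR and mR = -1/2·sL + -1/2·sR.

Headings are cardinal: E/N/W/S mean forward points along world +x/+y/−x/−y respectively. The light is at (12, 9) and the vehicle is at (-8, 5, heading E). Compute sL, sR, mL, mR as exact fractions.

9/37 45/193 1809/14282 -1701/7141

left sensor world pos  = (-7, 6); dL² = 370
right sensor world pos = (-7, 4); dR² = 386
sL = 90/370 = 9/37
sR = 90/386 = 45/193
mL = 1·sL + -1/2·sR = 1809/14282
mR = -1/2·sL + -1/2·sR = -1701/7141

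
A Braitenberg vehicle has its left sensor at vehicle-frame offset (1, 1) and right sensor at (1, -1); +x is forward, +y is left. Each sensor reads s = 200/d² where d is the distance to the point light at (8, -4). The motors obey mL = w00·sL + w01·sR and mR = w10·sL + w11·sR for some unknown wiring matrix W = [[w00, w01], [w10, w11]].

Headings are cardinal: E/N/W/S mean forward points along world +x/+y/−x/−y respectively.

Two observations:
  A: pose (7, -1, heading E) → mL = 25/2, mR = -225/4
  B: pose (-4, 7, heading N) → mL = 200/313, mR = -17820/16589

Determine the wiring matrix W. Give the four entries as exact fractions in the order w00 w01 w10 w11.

1 0 -1/2 -1

obs A: pose=(7,-1,E) → sL=25/2, sR=50, mL=25/2, mR=-225/4
obs B: pose=(-4,7,N) → sL=200/313, sR=40/53, mL=200/313, mR=-17820/16589
sensor matrix S = [[25/2, 50], [200/313, 40/53]]; det S = -373500/16589
solve [mL_A; mL_B] = S·[w00; w01] and [mR_A; mR_B] = S·[w10; w11]:
  w00 = 1, w01 = 0, w10 = -1/2, w11 = -1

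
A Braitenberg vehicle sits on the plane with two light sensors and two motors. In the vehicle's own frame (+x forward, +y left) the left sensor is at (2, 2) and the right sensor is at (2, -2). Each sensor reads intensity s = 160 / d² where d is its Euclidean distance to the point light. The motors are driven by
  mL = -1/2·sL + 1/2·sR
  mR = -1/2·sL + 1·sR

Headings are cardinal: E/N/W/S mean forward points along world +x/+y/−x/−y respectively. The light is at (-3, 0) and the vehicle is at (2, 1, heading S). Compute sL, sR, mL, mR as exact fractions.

left sensor world pos  = (4, -1); dL² = 50
right sensor world pos = (0, -1); dR² = 10
sL = 160/50 = 16/5
sR = 160/10 = 16
mL = -1/2·sL + 1/2·sR = 32/5
mR = -1/2·sL + 1·sR = 72/5

16/5 16 32/5 72/5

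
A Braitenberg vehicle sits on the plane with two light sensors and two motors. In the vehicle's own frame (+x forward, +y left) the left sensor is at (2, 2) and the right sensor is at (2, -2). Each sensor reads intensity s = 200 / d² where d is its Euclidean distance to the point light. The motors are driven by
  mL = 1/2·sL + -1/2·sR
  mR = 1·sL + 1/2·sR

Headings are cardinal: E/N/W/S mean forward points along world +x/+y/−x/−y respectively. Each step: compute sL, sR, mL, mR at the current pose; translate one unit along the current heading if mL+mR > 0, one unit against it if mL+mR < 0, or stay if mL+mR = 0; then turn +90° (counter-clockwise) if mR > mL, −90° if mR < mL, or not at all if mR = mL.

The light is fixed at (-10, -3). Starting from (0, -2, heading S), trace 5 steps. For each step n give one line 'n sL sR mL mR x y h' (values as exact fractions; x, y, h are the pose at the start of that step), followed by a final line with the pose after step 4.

0 40/29 40/13 -320/377 1100/377 0 -2 S
1 50/37 50/37 0 75/37 0 -3 E
2 40/17 200/173 1760/2941 8620/2941 1 -3 N
3 100/41 20/9 40/369 1310/369 1 -2 W
4 40/29 40/13 -320/377 1100/377 0 -2 S
final 0 -3 E

n=0: pose=(0,-2,S); sL=40/29, sR=40/13; mL=-320/377, mR=1100/377; mL+mR=60/29 → advance +1; mR−mL=1420/377 → turn +1·90°
n=1: pose=(0,-3,E); sL=50/37, sR=50/37; mL=0, mR=75/37; mL+mR=75/37 → advance +1; mR−mL=75/37 → turn +1·90°
n=2: pose=(1,-3,N); sL=40/17, sR=200/173; mL=1760/2941, mR=8620/2941; mL+mR=60/17 → advance +1; mR−mL=6860/2941 → turn +1·90°
n=3: pose=(1,-2,W); sL=100/41, sR=20/9; mL=40/369, mR=1310/369; mL+mR=150/41 → advance +1; mR−mL=1270/369 → turn +1·90°
n=4: pose=(0,-2,S); sL=40/29, sR=40/13; mL=-320/377, mR=1100/377; mL+mR=60/29 → advance +1; mR−mL=1420/377 → turn +1·90°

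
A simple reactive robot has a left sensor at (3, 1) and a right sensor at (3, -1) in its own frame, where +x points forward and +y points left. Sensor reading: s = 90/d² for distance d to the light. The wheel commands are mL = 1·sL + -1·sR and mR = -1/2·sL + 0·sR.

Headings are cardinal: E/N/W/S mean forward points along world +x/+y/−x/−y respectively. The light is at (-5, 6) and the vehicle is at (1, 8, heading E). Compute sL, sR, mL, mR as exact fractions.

1 45/41 -4/41 -1/2

left sensor world pos  = (4, 9); dL² = 90
right sensor world pos = (4, 7); dR² = 82
sL = 90/90 = 1
sR = 90/82 = 45/41
mL = 1·sL + -1·sR = -4/41
mR = -1/2·sL + 0·sR = -1/2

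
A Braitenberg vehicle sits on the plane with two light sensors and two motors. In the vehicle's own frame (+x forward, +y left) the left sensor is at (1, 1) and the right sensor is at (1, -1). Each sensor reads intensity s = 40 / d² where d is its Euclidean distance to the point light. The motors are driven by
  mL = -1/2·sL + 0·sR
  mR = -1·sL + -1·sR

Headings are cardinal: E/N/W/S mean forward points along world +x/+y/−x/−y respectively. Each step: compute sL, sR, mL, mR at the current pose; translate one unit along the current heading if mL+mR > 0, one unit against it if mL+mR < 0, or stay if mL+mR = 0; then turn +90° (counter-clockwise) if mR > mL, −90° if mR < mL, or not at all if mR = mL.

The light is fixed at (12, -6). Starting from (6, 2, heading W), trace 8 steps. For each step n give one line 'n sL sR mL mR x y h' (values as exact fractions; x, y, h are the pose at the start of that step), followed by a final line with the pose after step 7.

n=0: pose=(6,2,W); sL=20/49, sR=4/13; mL=-10/49, mR=-456/637; mL+mR=-586/637 → advance -1; mR−mL=-326/637 → turn -1·90°
n=1: pose=(7,2,N); sL=40/117, sR=40/97; mL=-20/117, mR=-8560/11349; mL+mR=-3500/3783 → advance -1; mR−mL=-6620/11349 → turn -1·90°
n=2: pose=(7,1,E); sL=1/2, sR=10/13; mL=-1/4, mR=-33/26; mL+mR=-79/52 → advance -1; mR−mL=-53/52 → turn -1·90°
n=3: pose=(6,1,S); sL=40/61, sR=8/17; mL=-20/61, mR=-1168/1037; mL+mR=-1508/1037 → advance -1; mR−mL=-828/1037 → turn -1·90°
n=4: pose=(6,2,W); sL=20/49, sR=4/13; mL=-10/49, mR=-456/637; mL+mR=-586/637 → advance -1; mR−mL=-326/637 → turn -1·90°
n=5: pose=(7,2,N); sL=40/117, sR=40/97; mL=-20/117, mR=-8560/11349; mL+mR=-3500/3783 → advance -1; mR−mL=-6620/11349 → turn -1·90°
n=6: pose=(7,1,E); sL=1/2, sR=10/13; mL=-1/4, mR=-33/26; mL+mR=-79/52 → advance -1; mR−mL=-53/52 → turn -1·90°
n=7: pose=(6,1,S); sL=40/61, sR=8/17; mL=-20/61, mR=-1168/1037; mL+mR=-1508/1037 → advance -1; mR−mL=-828/1037 → turn -1·90°

0 20/49 4/13 -10/49 -456/637 6 2 W
1 40/117 40/97 -20/117 -8560/11349 7 2 N
2 1/2 10/13 -1/4 -33/26 7 1 E
3 40/61 8/17 -20/61 -1168/1037 6 1 S
4 20/49 4/13 -10/49 -456/637 6 2 W
5 40/117 40/97 -20/117 -8560/11349 7 2 N
6 1/2 10/13 -1/4 -33/26 7 1 E
7 40/61 8/17 -20/61 -1168/1037 6 1 S
final 6 2 W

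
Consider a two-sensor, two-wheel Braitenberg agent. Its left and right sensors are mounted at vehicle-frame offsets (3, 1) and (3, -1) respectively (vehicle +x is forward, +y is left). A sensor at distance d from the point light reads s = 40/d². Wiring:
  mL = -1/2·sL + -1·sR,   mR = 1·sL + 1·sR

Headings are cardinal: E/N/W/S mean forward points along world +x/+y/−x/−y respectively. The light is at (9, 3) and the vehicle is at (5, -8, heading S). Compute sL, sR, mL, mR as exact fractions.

8/41 40/221 -2524/9061 3408/9061

left sensor world pos  = (6, -11); dL² = 205
right sensor world pos = (4, -11); dR² = 221
sL = 40/205 = 8/41
sR = 40/221 = 40/221
mL = -1/2·sL + -1·sR = -2524/9061
mR = 1·sL + 1·sR = 3408/9061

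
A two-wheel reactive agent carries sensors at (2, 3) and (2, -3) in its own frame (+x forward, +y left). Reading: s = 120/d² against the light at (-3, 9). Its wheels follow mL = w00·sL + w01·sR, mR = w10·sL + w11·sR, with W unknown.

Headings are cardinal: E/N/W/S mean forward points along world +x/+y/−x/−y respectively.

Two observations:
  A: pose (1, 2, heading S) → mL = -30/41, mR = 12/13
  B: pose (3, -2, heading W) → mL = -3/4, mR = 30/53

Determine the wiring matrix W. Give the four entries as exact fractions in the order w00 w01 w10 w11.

obs A: pose=(1,2,S) → sL=12/13, sR=60/41, mL=-30/41, mR=12/13
obs B: pose=(3,-2,W) → sL=30/53, sR=3/2, mL=-3/4, mR=30/53
sensor matrix S = [[12/13, 60/41], [30/53, 3/2]]; det S = 15714/28249
solve [mL_A; mL_B] = S·[w00; w01] and [mR_A; mR_B] = S·[w10; w11]:
  w00 = 0, w01 = -1/2, w10 = 1, w11 = 0

0 -1/2 1 0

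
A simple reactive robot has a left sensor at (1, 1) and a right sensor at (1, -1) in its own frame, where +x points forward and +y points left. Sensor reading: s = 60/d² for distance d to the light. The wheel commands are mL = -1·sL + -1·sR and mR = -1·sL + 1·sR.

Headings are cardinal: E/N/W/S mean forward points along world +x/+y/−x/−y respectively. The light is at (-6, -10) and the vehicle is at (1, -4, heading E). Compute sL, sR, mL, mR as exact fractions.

left sensor world pos  = (2, -3); dL² = 113
right sensor world pos = (2, -5); dR² = 89
sL = 60/113 = 60/113
sR = 60/89 = 60/89
mL = -1·sL + -1·sR = -12120/10057
mR = -1·sL + 1·sR = 1440/10057

60/113 60/89 -12120/10057 1440/10057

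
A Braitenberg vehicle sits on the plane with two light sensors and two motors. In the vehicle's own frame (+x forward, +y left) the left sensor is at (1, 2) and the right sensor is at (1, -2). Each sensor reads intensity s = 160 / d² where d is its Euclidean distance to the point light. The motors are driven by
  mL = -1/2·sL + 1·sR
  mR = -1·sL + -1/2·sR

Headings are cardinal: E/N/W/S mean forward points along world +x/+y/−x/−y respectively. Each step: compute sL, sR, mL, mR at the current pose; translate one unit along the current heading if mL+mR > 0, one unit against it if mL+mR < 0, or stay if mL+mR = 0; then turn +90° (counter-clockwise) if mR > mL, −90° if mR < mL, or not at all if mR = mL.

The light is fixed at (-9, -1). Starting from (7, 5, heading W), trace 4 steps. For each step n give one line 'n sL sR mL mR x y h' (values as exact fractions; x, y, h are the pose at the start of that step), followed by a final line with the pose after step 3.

n=0: pose=(7,5,W); sL=160/241, sR=160/289; mL=15440/69649, mR=-65520/69649; mL+mR=-50080/69649 → advance -1; mR−mL=-80960/69649 → turn -1·90°
n=1: pose=(8,5,N); sL=80/137, sR=16/41; mL=552/5617, mR=-4376/5617; mL+mR=-3824/5617 → advance -1; mR−mL=-4928/5617 → turn -1·90°
n=2: pose=(8,4,E); sL=160/373, sR=160/333; mL=33040/124209, mR=-83120/124209; mL+mR=-50080/124209 → advance -1; mR−mL=-38720/41403 → turn -1·90°
n=3: pose=(7,4,S); sL=8/17, sR=40/53; mL=468/901, mR=-764/901; mL+mR=-296/901 → advance -1; mR−mL=-1232/901 → turn -1·90°

0 160/241 160/289 15440/69649 -65520/69649 7 5 W
1 80/137 16/41 552/5617 -4376/5617 8 5 N
2 160/373 160/333 33040/124209 -83120/124209 8 4 E
3 8/17 40/53 468/901 -764/901 7 4 S
final 7 5 W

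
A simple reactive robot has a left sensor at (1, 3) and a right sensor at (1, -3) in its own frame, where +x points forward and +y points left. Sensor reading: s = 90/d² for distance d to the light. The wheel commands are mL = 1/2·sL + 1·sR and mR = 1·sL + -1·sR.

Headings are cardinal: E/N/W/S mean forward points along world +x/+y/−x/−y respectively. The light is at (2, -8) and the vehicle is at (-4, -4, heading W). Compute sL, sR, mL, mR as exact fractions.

left sensor world pos  = (-5, -7); dL² = 50
right sensor world pos = (-5, -1); dR² = 98
sL = 90/50 = 9/5
sR = 90/98 = 45/49
mL = 1/2·sL + 1·sR = 891/490
mR = 1·sL + -1·sR = 216/245

9/5 45/49 891/490 216/245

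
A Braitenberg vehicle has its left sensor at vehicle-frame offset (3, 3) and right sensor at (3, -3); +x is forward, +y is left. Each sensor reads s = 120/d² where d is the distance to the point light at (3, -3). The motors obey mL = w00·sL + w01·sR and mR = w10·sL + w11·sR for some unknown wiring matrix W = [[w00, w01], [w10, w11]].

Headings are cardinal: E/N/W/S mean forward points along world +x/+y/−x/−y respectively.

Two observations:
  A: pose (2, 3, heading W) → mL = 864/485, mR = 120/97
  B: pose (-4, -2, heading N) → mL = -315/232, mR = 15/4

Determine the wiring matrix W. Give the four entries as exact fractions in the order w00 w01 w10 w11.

1/2 -1/2 0 1

obs A: pose=(2,3,W) → sL=24/5, sR=120/97, mL=864/485, mR=120/97
obs B: pose=(-4,-2,N) → sL=30/29, sR=15/4, mL=-315/232, mR=15/4
sensor matrix S = [[24/5, 120/97], [30/29, 15/4]]; det S = 47034/2813
solve [mL_A; mL_B] = S·[w00; w01] and [mR_A; mR_B] = S·[w10; w11]:
  w00 = 1/2, w01 = -1/2, w10 = 0, w11 = 1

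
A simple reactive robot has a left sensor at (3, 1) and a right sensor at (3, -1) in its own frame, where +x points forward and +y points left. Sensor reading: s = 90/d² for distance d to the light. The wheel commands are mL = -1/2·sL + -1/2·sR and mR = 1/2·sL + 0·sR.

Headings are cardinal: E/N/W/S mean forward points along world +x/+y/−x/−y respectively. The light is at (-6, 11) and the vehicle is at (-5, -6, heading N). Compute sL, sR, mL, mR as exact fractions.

45/98 9/20 -891/1960 45/196

left sensor world pos  = (-6, -3); dL² = 196
right sensor world pos = (-4, -3); dR² = 200
sL = 90/196 = 45/98
sR = 90/200 = 9/20
mL = -1/2·sL + -1/2·sR = -891/1960
mR = 1/2·sL + 0·sR = 45/196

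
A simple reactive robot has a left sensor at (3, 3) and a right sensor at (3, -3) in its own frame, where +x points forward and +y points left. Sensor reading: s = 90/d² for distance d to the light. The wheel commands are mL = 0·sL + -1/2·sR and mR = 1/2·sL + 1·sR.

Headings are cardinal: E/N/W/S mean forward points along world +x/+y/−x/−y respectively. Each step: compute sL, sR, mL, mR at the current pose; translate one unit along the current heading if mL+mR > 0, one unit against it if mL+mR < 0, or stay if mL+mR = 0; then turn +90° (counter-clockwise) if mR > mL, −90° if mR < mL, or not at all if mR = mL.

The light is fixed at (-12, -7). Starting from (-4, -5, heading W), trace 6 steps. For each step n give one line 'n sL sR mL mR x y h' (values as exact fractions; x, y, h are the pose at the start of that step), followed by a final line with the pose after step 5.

0 45/13 9/5 -9/10 459/130 -4 -5 W
1 90/101 90/17 -45/17 9855/1717 -5 -5 S
2 45/58 45/52 -45/104 945/754 -5 -6 E
3 90/41 90/137 -45/137 9855/5617 -4 -6 N
4 45/13 9/5 -9/10 459/130 -4 -5 W
5 90/101 90/17 -45/17 9855/1717 -5 -5 S
final -5 -6 E

n=0: pose=(-4,-5,W); sL=45/13, sR=9/5; mL=-9/10, mR=459/130; mL+mR=171/65 → advance +1; mR−mL=288/65 → turn +1·90°
n=1: pose=(-5,-5,S); sL=90/101, sR=90/17; mL=-45/17, mR=9855/1717; mL+mR=5310/1717 → advance +1; mR−mL=14400/1717 → turn +1·90°
n=2: pose=(-5,-6,E); sL=45/58, sR=45/52; mL=-45/104, mR=945/754; mL+mR=2475/3016 → advance +1; mR−mL=5085/3016 → turn +1·90°
n=3: pose=(-4,-6,N); sL=90/41, sR=90/137; mL=-45/137, mR=9855/5617; mL+mR=8010/5617 → advance +1; mR−mL=11700/5617 → turn +1·90°
n=4: pose=(-4,-5,W); sL=45/13, sR=9/5; mL=-9/10, mR=459/130; mL+mR=171/65 → advance +1; mR−mL=288/65 → turn +1·90°
n=5: pose=(-5,-5,S); sL=90/101, sR=90/17; mL=-45/17, mR=9855/1717; mL+mR=5310/1717 → advance +1; mR−mL=14400/1717 → turn +1·90°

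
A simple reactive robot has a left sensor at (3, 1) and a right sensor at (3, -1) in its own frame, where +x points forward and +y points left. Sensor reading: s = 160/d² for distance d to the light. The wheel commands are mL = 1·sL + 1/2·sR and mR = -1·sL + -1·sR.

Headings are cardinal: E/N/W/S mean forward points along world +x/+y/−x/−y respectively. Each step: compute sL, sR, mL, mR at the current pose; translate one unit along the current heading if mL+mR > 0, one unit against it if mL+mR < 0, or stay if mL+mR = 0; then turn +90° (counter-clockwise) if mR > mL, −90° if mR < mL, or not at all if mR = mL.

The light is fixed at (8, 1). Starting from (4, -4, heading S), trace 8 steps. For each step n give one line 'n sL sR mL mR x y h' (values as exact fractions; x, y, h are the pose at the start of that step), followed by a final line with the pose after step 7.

n=0: pose=(4,-4,S); sL=160/73, sR=160/89; mL=20080/6497, mR=-25920/6497; mL+mR=-80/89 → advance -1; mR−mL=-46000/6497 → turn -1·90°
n=1: pose=(4,-3,W); sL=80/37, sR=80/29; mL=3800/1073, mR=-5280/1073; mL+mR=-40/29 → advance -1; mR−mL=-9080/1073 → turn -1·90°
n=2: pose=(5,-3,N); sL=160/17, sR=32; mL=432/17, mR=-704/17; mL+mR=-16 → advance -1; mR−mL=-1136/17 → turn -1·90°
n=3: pose=(5,-4,E); sL=10, sR=40/9; mL=110/9, mR=-130/9; mL+mR=-20/9 → advance -1; mR−mL=-80/3 → turn -1·90°
n=4: pose=(4,-4,S); sL=160/73, sR=160/89; mL=20080/6497, mR=-25920/6497; mL+mR=-80/89 → advance -1; mR−mL=-46000/6497 → turn -1·90°
n=5: pose=(4,-3,W); sL=80/37, sR=80/29; mL=3800/1073, mR=-5280/1073; mL+mR=-40/29 → advance -1; mR−mL=-9080/1073 → turn -1·90°
n=6: pose=(5,-3,N); sL=160/17, sR=32; mL=432/17, mR=-704/17; mL+mR=-16 → advance -1; mR−mL=-1136/17 → turn -1·90°
n=7: pose=(5,-4,E); sL=10, sR=40/9; mL=110/9, mR=-130/9; mL+mR=-20/9 → advance -1; mR−mL=-80/3 → turn -1·90°

0 160/73 160/89 20080/6497 -25920/6497 4 -4 S
1 80/37 80/29 3800/1073 -5280/1073 4 -3 W
2 160/17 32 432/17 -704/17 5 -3 N
3 10 40/9 110/9 -130/9 5 -4 E
4 160/73 160/89 20080/6497 -25920/6497 4 -4 S
5 80/37 80/29 3800/1073 -5280/1073 4 -3 W
6 160/17 32 432/17 -704/17 5 -3 N
7 10 40/9 110/9 -130/9 5 -4 E
final 4 -4 S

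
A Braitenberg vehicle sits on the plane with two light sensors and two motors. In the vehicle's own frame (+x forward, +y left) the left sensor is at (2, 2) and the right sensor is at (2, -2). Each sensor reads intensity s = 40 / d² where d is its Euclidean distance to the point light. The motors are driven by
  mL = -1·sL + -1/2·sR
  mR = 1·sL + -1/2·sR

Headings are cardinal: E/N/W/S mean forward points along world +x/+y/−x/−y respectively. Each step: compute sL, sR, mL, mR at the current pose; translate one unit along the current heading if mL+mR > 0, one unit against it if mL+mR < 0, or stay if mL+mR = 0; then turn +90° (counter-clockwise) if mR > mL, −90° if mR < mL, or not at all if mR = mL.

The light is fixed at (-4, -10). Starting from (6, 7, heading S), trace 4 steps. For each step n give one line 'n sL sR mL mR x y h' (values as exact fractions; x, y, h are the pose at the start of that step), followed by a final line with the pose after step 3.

n=0: pose=(6,7,S); sL=40/369, sR=40/289; mL=-18940/106641, mR=4180/106641; mL+mR=-40/289 → advance -1; mR−mL=80/369 → turn +1·90°
n=1: pose=(6,8,E); sL=5/68, sR=1/10; mL=-21/170, mR=2/85; mL+mR=-1/10 → advance -1; mR−mL=5/34 → turn +1·90°
n=2: pose=(5,8,N); sL=40/449, sR=40/521; mL=-29820/233929, mR=11860/233929; mL+mR=-40/521 → advance -1; mR−mL=80/449 → turn +1·90°
n=3: pose=(5,7,W); sL=20/137, sR=4/41; mL=-1094/5617, mR=546/5617; mL+mR=-4/41 → advance -1; mR−mL=40/137 → turn +1·90°

0 40/369 40/289 -18940/106641 4180/106641 6 7 S
1 5/68 1/10 -21/170 2/85 6 8 E
2 40/449 40/521 -29820/233929 11860/233929 5 8 N
3 20/137 4/41 -1094/5617 546/5617 5 7 W
final 6 7 S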